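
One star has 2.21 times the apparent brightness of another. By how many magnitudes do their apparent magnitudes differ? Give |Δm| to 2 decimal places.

|Δm| ≈ 0.86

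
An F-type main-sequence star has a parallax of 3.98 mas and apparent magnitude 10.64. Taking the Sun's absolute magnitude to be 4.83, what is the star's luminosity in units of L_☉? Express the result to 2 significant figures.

L/L_☉ ≈ 3.0

d = 1/p = 1000/3.98 mas = 251.3 pc
M = m − 5 log₁₀ d + 5 = 10.64 − 5·2.4001 + 5 = 3.639
M − M_☉ = 3.639 − 4.83 = -1.191
L/L_☉ = 10^(−0.4 × -1.191) = 2.994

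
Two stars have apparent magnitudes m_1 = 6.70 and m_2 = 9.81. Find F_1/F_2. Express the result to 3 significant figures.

F_1/F_2 ≈ 17.5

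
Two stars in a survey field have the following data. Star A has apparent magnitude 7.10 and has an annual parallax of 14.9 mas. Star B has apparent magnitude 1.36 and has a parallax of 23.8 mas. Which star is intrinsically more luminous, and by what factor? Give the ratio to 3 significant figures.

Star B is more luminous, by a factor of 77.5.

Star A: p = 14.9 mas = 0.0149″ → d = 1/p = 67.11 pc
Star A: M = m − 5 log₁₀ d + 5 = 7.10 − 5·1.8268 + 5 = 2.966
Star B: p = 23.8 mas = 0.0238″ → d = 1/p = 42.02 pc
Star B: M = m − 5 log₁₀ d + 5 = 1.36 − 5·1.6234 + 5 = -1.757
ΔM = M_A − M_B = 2.966 − (-1.757) = 4.723; smaller M is more luminous → Star B.
L ratio = 10^(0.4 |ΔM|) = 10^1.889 = 77.49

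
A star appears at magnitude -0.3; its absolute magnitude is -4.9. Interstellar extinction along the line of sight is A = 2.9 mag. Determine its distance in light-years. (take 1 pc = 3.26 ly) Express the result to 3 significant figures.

m − M = 5 log₁₀(d/10 pc) + A  ⇒  -0.3 − (-4.9) − 2.9 = 5 log₁₀(d/10)
1.700 = 5 log₁₀(d/10)
log₁₀ d = (m − M − A)/5 + 1 = 1.3400
d = 10^1.3400 = 21.88 pc
= 71.32 ly

d ≈ 71.3 ly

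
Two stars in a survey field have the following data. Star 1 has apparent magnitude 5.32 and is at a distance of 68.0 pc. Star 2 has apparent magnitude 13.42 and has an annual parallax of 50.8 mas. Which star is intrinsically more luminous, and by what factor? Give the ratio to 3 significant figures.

Star 1 is more luminous, by a factor of 20700.

Star 1: M = m − 5 log₁₀ d + 5 = 5.32 − 5·1.8325 + 5 = 1.157
Star 2: p = 50.8 mas = 0.0508″ → d = 1/p = 19.69 pc
Star 2: M = m − 5 log₁₀ d + 5 = 13.42 − 5·1.2941 + 5 = 11.949
ΔM = M_1 − M_2 = 1.157 − (11.949) = -10.792; smaller M is more luminous → Star 1.
L ratio = 10^(0.4 |ΔM|) = 10^4.317 = 20740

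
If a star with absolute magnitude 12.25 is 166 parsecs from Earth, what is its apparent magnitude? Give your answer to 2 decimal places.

m ≈ 18.35

m = M + 5 log₁₀ d − 5 = 12.25 + 5·2.2201 − 5 = 18.351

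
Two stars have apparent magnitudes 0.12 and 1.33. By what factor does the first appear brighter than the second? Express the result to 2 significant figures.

3.0

Δm = 0.12 − (1.33) = -1.21
Flux ratio = 10^(−0.4 Δm) = 10^(−0.4 × -1.21) = 10^0.484 = 3.048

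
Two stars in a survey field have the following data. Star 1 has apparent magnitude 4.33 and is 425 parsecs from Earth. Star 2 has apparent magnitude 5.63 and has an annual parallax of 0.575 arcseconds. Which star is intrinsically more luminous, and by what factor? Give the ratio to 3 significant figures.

Star 1 is more luminous, by a factor of 198000.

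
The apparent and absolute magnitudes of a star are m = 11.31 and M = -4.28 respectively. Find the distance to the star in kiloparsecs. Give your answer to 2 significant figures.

d ≈ 13 kpc

μ = m − M = 15.590
m − M = 5 log₁₀ d − 5
log₁₀ d = (m − M)/5 + 1 = 4.1180
d = 10^4.1180 = 13120 pc
= 13.12 kpc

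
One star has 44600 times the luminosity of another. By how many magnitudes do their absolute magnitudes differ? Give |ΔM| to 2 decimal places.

|ΔM| ≈ 11.62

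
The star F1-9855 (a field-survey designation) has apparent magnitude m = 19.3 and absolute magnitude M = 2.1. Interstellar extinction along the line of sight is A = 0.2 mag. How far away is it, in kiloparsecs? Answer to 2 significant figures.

d ≈ 25 kpc

m − M = 5 log₁₀(d/10 pc) + A  ⇒  19.3 − (2.1) − 0.2 = 5 log₁₀(d/10)
17.000 = 5 log₁₀(d/10)
log₁₀ d = (m − M − A)/5 + 1 = 4.4000
d = 10^4.4000 = 25120 pc
= 25.12 kpc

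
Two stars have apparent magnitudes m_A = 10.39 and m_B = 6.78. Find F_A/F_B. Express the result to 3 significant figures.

Δm = 10.39 − (6.78) = 3.61
Flux ratio = 10^(−0.4 Δm) = 10^(−0.4 × 3.61) = 10^-1.444 = 0.03597

F_A/F_B ≈ 0.0360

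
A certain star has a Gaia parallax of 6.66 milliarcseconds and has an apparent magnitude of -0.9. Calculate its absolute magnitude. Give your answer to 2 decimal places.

M ≈ -6.78

p = 6.66 mas = 6.66×10^-3″ → d = 1/p = 150.2 pc
5 log₁₀(d/10 pc) = 5 log₁₀(150.2) − 5 = 5.883
M = m − 5 log₁₀(d/10) = -0.9 − 5.883 = -6.783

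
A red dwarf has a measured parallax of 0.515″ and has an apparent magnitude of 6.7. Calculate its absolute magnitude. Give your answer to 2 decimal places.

M ≈ 10.26

d = 1/p = 1/0.515″ = 1.942 pc
5 log₁₀(d/10 pc) = 5 log₁₀(1.942) − 5 = -3.559
M = m − 5 log₁₀(d/10) = 6.7 + 3.559 = 10.259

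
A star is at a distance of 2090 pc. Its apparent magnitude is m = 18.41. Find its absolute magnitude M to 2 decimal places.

5 log₁₀(d/10 pc) = 5 log₁₀(2090) − 5 = 11.601
M = m − 5 log₁₀(d/10) = 18.41 − 11.601 = 6.809

M ≈ 6.81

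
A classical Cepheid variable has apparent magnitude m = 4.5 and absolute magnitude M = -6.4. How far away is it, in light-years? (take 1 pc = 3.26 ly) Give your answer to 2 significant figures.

d ≈ 4900 ly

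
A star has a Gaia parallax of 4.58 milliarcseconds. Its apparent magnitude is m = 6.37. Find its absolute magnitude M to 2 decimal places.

M ≈ -0.33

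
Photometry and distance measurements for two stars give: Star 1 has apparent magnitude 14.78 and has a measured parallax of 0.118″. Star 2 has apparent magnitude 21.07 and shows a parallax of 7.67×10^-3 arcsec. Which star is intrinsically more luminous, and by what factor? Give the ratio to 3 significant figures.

Star 1 is more luminous, by a factor of 1.39.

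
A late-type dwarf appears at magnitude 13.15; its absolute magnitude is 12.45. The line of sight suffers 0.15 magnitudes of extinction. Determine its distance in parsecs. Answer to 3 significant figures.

m − M = 5 log₁₀(d/10 pc) + A  ⇒  13.15 − (12.45) − 0.15 = 5 log₁₀(d/10)
0.550 = 5 log₁₀(d/10)
log₁₀ d = (m − M − A)/5 + 1 = 1.1100
d = 10^1.1100 = 12.88 pc

d ≈ 12.9 pc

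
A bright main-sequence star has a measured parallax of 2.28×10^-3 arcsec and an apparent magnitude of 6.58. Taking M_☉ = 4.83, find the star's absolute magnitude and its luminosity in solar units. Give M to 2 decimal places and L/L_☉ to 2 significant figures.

M ≈ -1.63; L/L_☉ ≈ 380

d = 1/p = 1/2.28×10^-3″ = 438.6 pc
M = m − 5 log₁₀ d + 5 = 6.58 − 5·2.6421 + 5 = -1.630
M − M_☉ = -1.630 − 4.83 = -6.460
L/L_☉ = 10^(−0.4 × -6.460) = 383.8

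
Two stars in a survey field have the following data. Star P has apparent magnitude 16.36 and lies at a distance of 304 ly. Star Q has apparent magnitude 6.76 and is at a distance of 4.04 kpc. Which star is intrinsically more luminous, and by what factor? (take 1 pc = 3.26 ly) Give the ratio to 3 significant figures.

Star P: d = 304 ly / 3.26 = 93.25 pc
Star P: M = m − 5 log₁₀ d + 5 = 16.36 − 5·1.9697 + 5 = 11.512
Star Q: d = 4.04 kpc = 4040 pc
Star Q: M = m − 5 log₁₀ d + 5 = 6.76 − 5·3.6064 + 5 = -6.272
ΔM = M_P − M_Q = 11.512 − (-6.272) = 17.784; smaller M is more luminous → Star Q.
L ratio = 10^(0.4 |ΔM|) = 10^7.113 = 1.299×10^7

Star Q is more luminous, by a factor of 1.30×10^7.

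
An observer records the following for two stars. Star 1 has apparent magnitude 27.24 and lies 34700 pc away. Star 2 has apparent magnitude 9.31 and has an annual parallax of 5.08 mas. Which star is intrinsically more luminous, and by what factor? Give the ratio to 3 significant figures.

Star 2 is more luminous, by a factor of 478.

Star 1: M = m − 5 log₁₀ d + 5 = 27.24 − 5·4.5403 + 5 = 9.538
Star 2: p = 5.08 mas = 5.08×10^-3″ → d = 1/p = 196.9 pc
Star 2: M = m − 5 log₁₀ d + 5 = 9.31 − 5·2.2941 + 5 = 2.839
ΔM = M_1 − M_2 = 9.538 − (2.839) = 6.699; smaller M is more luminous → Star 2.
L ratio = 10^(0.4 |ΔM|) = 10^2.680 = 478.2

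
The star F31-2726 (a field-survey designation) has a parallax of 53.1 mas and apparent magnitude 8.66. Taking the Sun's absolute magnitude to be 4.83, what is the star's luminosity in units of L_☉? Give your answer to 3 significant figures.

d = 1/p = 1000/53.1 mas = 18.83 pc
M = m − 5 log₁₀ d + 5 = 8.66 − 5·1.2749 + 5 = 7.285
M − M_☉ = 7.285 − 4.83 = 2.455
L/L_☉ = 10^(−0.4 × 2.455) = 0.1042

L/L_☉ ≈ 0.104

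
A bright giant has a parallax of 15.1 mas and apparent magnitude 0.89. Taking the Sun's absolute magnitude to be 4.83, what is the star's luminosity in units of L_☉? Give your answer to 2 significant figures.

L/L_☉ ≈ 1700

d = 1/p = 1000/15.1 mas = 66.23 pc
M = m − 5 log₁₀ d + 5 = 0.89 − 5·1.8210 + 5 = -3.215
M − M_☉ = -3.215 − 4.83 = -8.045
L/L_☉ = 10^(−0.4 × -8.045) = 1652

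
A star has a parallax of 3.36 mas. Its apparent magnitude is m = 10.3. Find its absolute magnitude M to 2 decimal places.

p = 3.36 mas = 3.36×10^-3″ → d = 1/p = 297.6 pc
5 log₁₀(d/10 pc) = 5 log₁₀(297.6) − 5 = 7.368
M = m − 5 log₁₀(d/10) = 10.3 − 7.368 = 2.932

M ≈ 2.93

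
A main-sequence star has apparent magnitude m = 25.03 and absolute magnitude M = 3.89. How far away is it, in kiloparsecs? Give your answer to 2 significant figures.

d ≈ 170 kpc

μ = m − M = 21.140
m − M = 5 log₁₀ d − 5
log₁₀ d = (m − M)/5 + 1 = 5.2280
d = 10^5.2280 = 169000 pc
= 169.0 kpc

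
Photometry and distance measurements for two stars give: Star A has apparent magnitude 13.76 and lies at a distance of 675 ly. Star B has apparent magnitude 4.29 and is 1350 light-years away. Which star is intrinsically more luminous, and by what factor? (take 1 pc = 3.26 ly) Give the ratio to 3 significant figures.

Star B is more luminous, by a factor of 24600.

Star A: d = 675 ly / 3.26 = 207.1 pc
Star A: M = m − 5 log₁₀ d + 5 = 13.76 − 5·2.3161 + 5 = 7.180
Star B: d = 1350 ly / 3.26 = 414.1 pc
Star B: M = m − 5 log₁₀ d + 5 = 4.29 − 5·2.6171 + 5 = -3.796
ΔM = M_A − M_B = 7.180 − (-3.796) = 10.975; smaller M is more luminous → Star B.
L ratio = 10^(0.4 |ΔM|) = 10^4.390 = 24550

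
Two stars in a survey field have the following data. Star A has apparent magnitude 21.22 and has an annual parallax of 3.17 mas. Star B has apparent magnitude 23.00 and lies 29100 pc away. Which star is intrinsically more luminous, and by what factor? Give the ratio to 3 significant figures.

Star A: p = 3.17 mas = 3.17×10^-3″ → d = 1/p = 315.5 pc
Star A: M = m − 5 log₁₀ d + 5 = 21.22 − 5·2.4989 + 5 = 13.725
Star B: M = m − 5 log₁₀ d + 5 = 23.00 − 5·4.4639 + 5 = 5.681
ΔM = M_A − M_B = 13.725 − (5.681) = 8.045; smaller M is more luminous → Star B.
L ratio = 10^(0.4 |ΔM|) = 10^3.218 = 1652

Star B is more luminous, by a factor of 1650.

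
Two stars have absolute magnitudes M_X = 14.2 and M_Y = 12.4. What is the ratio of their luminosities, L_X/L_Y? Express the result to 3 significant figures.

L_X/L_Y ≈ 0.191

ΔM = M_X − M_Y = 1.8
L_X/L_Y = 10^(−0.4 ΔM) = 10^-0.720 = 0.1905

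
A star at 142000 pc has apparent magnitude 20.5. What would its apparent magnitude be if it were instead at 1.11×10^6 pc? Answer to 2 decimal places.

Flux ∝ 1/d², so Δm = 5 log₁₀(d₂/d₁) = 5 log₁₀(1.11×10^6/142000) = 4.465
m₂ = m₁ + Δm = 20.5 + (4.465) = 24.965

m ≈ 24.97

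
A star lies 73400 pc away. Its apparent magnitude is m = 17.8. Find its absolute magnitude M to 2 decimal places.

M ≈ -1.53

5 log₁₀(d/10 pc) = 5 log₁₀(73400) − 5 = 19.328
M = m − 5 log₁₀(d/10) = 17.8 − 19.328 = -1.528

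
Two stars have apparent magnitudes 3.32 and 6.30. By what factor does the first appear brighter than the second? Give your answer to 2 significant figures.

Magnitude difference = -2.98
Flux ratio = 10^(−0.4 Δm) = 10^(−0.4 × -2.98) = 10^1.192 = 15.56

16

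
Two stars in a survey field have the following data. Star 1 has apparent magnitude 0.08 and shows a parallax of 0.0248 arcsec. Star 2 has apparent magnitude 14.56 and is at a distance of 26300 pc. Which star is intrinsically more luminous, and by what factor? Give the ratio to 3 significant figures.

Star 1 is more luminous, by a factor of 1.46.

Star 1: d = 1/p = 1/0.0248″ = 40.32 pc
Star 1: M = m − 5 log₁₀ d + 5 = 0.08 − 5·1.6055 + 5 = -2.948
Star 2: M = m − 5 log₁₀ d + 5 = 14.56 − 5·4.4200 + 5 = -2.540
ΔM = M_1 − M_2 = -2.948 − (-2.540) = -0.408; smaller M is more luminous → Star 1.
L ratio = 10^(0.4 |ΔM|) = 10^0.163 = 1.456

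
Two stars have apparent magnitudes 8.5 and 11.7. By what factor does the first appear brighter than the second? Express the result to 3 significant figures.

Δm = 8.5 − (11.7) = -3.2
Flux ratio = 10^(−0.4 Δm) = 10^(−0.4 × -3.2) = 10^1.280 = 19.05

19.1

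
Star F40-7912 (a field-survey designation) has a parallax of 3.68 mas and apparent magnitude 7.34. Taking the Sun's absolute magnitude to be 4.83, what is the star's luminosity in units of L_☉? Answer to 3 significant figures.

L/L_☉ ≈ 73.2

d = 1/p = 1000/3.68 mas = 271.7 pc
M = m − 5 log₁₀ d + 5 = 7.34 − 5·2.4342 + 5 = 0.169
M − M_☉ = 0.169 − 4.83 = -4.661
L/L_☉ = 10^(−0.4 × -4.661) = 73.17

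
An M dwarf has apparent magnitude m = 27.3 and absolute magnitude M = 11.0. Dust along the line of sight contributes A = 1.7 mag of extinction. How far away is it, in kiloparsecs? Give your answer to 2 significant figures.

d ≈ 8.3 kpc

m − M = 5 log₁₀(d/10 pc) + A  ⇒  27.3 − (11.0) − 1.7 = 5 log₁₀(d/10)
14.600 = 5 log₁₀(d/10)
log₁₀ d = (m − M − A)/5 + 1 = 3.9200
d = 10^3.9200 = 8318 pc
= 8.318 kpc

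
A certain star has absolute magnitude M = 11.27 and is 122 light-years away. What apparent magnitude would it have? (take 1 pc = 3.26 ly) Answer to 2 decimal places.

m ≈ 14.14

d = 122 ly / 3.26 = 37.42 pc
m = M + 5 log₁₀ d − 5 = 11.27 + 5·1.5731 − 5 = 14.136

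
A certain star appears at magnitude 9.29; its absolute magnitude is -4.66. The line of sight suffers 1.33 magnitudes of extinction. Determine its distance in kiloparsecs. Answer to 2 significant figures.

m − M = 5 log₁₀(d/10 pc) + A  ⇒  9.29 − (-4.66) − 1.33 = 5 log₁₀(d/10)
12.620 = 5 log₁₀(d/10)
log₁₀ d = (m − M − A)/5 + 1 = 3.5240
d = 10^3.5240 = 3342 pc
= 3.342 kpc

d ≈ 3.3 kpc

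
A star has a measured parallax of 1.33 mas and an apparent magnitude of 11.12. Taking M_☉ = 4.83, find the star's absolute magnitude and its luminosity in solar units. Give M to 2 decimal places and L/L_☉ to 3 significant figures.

d = 1/p = 1000/1.33 mas = 751.9 pc
M = m − 5 log₁₀ d + 5 = 11.12 − 5·2.8761 + 5 = 1.739
M − M_☉ = 1.739 − 4.83 = -3.091
L/L_☉ = 10^(−0.4 × -3.091) = 17.23

M ≈ 1.74; L/L_☉ ≈ 17.2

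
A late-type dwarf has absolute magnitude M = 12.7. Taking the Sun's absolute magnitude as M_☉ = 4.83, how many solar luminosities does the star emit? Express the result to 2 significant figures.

L/L_☉ ≈ 7.1×10^-4

M − M_☉ = 12.7 − 4.83 = 7.870
L/L_☉ = 10^(−0.4 (M − M_☉)) = 10^-3.148 = 7.112×10^-4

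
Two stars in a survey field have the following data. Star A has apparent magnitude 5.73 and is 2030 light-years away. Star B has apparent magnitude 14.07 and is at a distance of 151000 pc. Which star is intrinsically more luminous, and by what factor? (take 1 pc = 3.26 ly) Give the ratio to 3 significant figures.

Star A: d = 2030 ly / 3.26 = 622.7 pc
Star A: M = m − 5 log₁₀ d + 5 = 5.73 − 5·2.7943 + 5 = -3.241
Star B: M = m − 5 log₁₀ d + 5 = 14.07 − 5·5.1790 + 5 = -6.825
ΔM = M_A − M_B = -3.241 − (-6.825) = 3.583; smaller M is more luminous → Star B.
L ratio = 10^(0.4 |ΔM|) = 10^1.433 = 27.13

Star B is more luminous, by a factor of 27.1.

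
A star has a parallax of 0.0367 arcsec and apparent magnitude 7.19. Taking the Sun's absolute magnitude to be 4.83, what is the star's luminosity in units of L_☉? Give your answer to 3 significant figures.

d = 1/p = 1/0.0367″ = 27.25 pc
M = m − 5 log₁₀ d + 5 = 7.19 − 5·1.4353 + 5 = 5.013
M − M_☉ = 5.013 − 4.83 = 0.183
L/L_☉ = 10^(−0.4 × 0.183) = 0.8446

L/L_☉ ≈ 0.845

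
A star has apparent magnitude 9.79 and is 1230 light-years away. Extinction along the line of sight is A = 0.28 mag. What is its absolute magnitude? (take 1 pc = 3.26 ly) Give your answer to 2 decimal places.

M ≈ 1.63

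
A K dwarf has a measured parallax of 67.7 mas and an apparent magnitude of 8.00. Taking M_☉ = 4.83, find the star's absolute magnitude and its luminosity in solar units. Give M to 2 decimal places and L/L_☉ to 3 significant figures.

d = 1/p = 1000/67.7 mas = 14.77 pc
M = m − 5 log₁₀ d + 5 = 8.00 − 5·1.1694 + 5 = 7.153
M − M_☉ = 7.153 − 4.83 = 2.323
L/L_☉ = 10^(−0.4 × 2.323) = 0.1177

M ≈ 7.15; L/L_☉ ≈ 0.118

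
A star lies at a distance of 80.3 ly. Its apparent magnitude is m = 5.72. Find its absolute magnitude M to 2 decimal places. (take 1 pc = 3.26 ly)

M ≈ 3.76

d = 80.3 ly / 3.26 = 24.63 pc
5 log₁₀(d/10 pc) = 5 log₁₀(24.63) − 5 = 1.957
M = m − 5 log₁₀(d/10) = 5.72 − 1.957 = 3.763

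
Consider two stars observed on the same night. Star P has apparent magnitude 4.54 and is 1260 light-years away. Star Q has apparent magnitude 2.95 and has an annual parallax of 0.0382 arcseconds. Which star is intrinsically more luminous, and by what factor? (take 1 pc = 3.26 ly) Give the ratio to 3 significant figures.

Star P is more luminous, by a factor of 50.4.

Star P: d = 1260 ly / 3.26 = 386.5 pc
Star P: M = m − 5 log₁₀ d + 5 = 4.54 − 5·2.5872 + 5 = -3.396
Star Q: d = 1/p = 1/0.0382″ = 26.18 pc
Star Q: M = m − 5 log₁₀ d + 5 = 2.95 − 5·1.4179 + 5 = 0.860
ΔM = M_P − M_Q = -3.396 − (0.860) = -4.256; smaller M is more luminous → Star P.
L ratio = 10^(0.4 |ΔM|) = 10^1.702 = 50.40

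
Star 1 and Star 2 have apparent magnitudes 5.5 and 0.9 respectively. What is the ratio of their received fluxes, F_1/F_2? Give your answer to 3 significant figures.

Δm = 5.5 − (0.9) = 4.6
Flux ratio = 10^(−0.4 Δm) = 10^(−0.4 × 4.6) = 10^-1.840 = 0.01445

F_1/F_2 ≈ 0.0145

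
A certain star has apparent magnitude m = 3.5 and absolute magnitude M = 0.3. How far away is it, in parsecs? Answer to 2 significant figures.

μ = m − M = 3.200
m − M = 5 log₁₀ d − 5
log₁₀ d = (m − M)/5 + 1 = 1.6400
d = 10^1.6400 = 43.65 pc

d ≈ 44 pc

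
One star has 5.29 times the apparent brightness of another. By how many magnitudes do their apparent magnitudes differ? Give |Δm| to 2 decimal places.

Pogson: Δm = −2.5 log₁₀(ratio) = −2.5 log₁₀(5.29) = −2.5 × 0.7235 = -1.809

|Δm| ≈ 1.81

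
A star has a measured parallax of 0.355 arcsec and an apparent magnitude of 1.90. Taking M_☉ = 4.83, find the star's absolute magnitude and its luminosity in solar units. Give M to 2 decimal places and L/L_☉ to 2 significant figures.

M ≈ 4.65; L/L_☉ ≈ 1.2

d = 1/p = 1/0.355″ = 2.817 pc
M = m − 5 log₁₀ d + 5 = 1.90 − 5·0.4498 + 5 = 4.651
M − M_☉ = 4.651 − 4.83 = -0.179
L/L_☉ = 10^(−0.4 × -0.179) = 1.179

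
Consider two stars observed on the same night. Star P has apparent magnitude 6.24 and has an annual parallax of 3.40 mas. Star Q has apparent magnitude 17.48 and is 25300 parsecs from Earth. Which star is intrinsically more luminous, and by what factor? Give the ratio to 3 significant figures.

Star P: p = 3.40 mas = 3.40×10^-3″ → d = 1/p = 294.1 pc
Star P: M = m − 5 log₁₀ d + 5 = 6.24 − 5·2.4685 + 5 = -1.103
Star Q: M = m − 5 log₁₀ d + 5 = 17.48 − 5·4.4031 + 5 = 0.464
ΔM = M_P − M_Q = -1.103 − (0.464) = -1.567; smaller M is more luminous → Star P.
L ratio = 10^(0.4 |ΔM|) = 10^0.627 = 4.234

Star P is more luminous, by a factor of 4.23.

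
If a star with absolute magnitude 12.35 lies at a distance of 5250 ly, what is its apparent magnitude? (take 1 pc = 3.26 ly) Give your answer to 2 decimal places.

m ≈ 23.38

d = 5250 ly / 3.26 = 1610 pc
m = M + 5 log₁₀ d − 5 = 12.35 + 5·3.2069 − 5 = 23.385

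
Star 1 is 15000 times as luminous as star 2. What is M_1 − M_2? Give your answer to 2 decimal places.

M_1 − M_2 ≈ -10.44

Pogson: ΔM = −2.5 log₁₀(ratio) = −2.5 log₁₀(15000) = −2.5 × 4.1761 = -10.440
Star 1 is brighter, so it has the smaller magnitude: the difference is negative.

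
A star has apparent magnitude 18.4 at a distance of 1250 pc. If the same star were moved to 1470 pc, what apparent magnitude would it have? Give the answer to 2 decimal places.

Flux ∝ 1/d², so Δm = 5 log₁₀(d₂/d₁) = 5 log₁₀(1470/1250) = 0.352
m₂ = m₁ + Δm = 18.4 + (0.352) = 18.752

m ≈ 18.75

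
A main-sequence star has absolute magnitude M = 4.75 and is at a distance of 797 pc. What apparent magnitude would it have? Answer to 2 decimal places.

m = M + 5 log₁₀ d − 5 = 4.75 + 5·2.9015 − 5 = 14.257

m ≈ 14.26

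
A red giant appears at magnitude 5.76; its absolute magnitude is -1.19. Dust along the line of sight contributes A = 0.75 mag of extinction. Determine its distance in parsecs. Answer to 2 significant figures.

d ≈ 170 pc

m − M = 5 log₁₀(d/10 pc) + A  ⇒  5.76 − (-1.19) − 0.75 = 5 log₁₀(d/10)
6.200 = 5 log₁₀(d/10)
log₁₀ d = (m − M − A)/5 + 1 = 2.2400
d = 10^2.2400 = 173.8 pc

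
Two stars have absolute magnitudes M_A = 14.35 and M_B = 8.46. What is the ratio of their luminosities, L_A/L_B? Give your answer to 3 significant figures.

L_A/L_B ≈ 4.41×10^-3

ΔM = M_A − M_B = 5.89
L_A/L_B = 10^(−0.4 ΔM) = 10^-2.356 = 4.406×10^-3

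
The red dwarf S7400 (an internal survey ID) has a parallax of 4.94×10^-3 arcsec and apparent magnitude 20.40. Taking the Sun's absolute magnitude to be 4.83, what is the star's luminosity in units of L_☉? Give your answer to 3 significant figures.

L/L_☉ ≈ 2.42×10^-4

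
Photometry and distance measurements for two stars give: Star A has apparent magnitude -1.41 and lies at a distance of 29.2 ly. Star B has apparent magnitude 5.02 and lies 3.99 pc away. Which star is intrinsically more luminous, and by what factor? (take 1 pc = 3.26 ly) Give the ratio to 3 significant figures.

Star A is more luminous, by a factor of 1880.

Star A: d = 29.2 ly / 3.26 = 8.957 pc
Star A: M = m − 5 log₁₀ d + 5 = -1.41 − 5·0.9522 + 5 = -1.171
Star B: M = m − 5 log₁₀ d + 5 = 5.02 − 5·0.6010 + 5 = 7.015
ΔM = M_A − M_B = -1.171 − (7.015) = -8.186; smaller M is more luminous → Star A.
L ratio = 10^(0.4 |ΔM|) = 10^3.274 = 1881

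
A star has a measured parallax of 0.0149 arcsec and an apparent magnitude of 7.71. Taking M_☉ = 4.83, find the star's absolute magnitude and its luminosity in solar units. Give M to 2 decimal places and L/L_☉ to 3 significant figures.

M ≈ 3.58; L/L_☉ ≈ 3.17

d = 1/p = 1/0.0149″ = 67.11 pc
M = m − 5 log₁₀ d + 5 = 7.71 − 5·1.8268 + 5 = 3.576
M − M_☉ = 3.576 − 4.83 = -1.254
L/L_☉ = 10^(−0.4 × -1.254) = 3.174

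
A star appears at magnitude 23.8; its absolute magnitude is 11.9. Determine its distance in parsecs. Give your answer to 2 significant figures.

d ≈ 2400 pc

Distance modulus: m − M = 23.8 − (11.9) = 11.900
m − M = 5 log₁₀ d − 5
log₁₀ d = (m − M)/5 + 1 = 3.3800
d = 10^3.3800 = 2399 pc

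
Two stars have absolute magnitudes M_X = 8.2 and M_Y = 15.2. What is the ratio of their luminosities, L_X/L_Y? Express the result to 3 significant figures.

ΔM = M_X − M_Y = -7.0
L_X/L_Y = 10^(−0.4 ΔM) = 10^2.800 = 631.0

L_X/L_Y ≈ 631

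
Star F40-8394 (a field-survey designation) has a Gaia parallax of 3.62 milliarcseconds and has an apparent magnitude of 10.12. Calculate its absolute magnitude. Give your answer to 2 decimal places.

p = 3.62 mas = 3.62×10^-3″ → d = 1/p = 276.2 pc
5 log₁₀(d/10 pc) = 5 log₁₀(276.2) − 5 = 7.206
M = m − 5 log₁₀(d/10) = 10.12 − 7.206 = 2.914

M ≈ 2.91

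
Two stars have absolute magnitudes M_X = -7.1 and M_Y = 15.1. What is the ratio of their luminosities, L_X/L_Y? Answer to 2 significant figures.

ΔM = M_X − M_Y = -22.2
L_X/L_Y = 10^(−0.4 ΔM) = 10^8.880 = 7.586×10^8

L_X/L_Y ≈ 7.6×10^8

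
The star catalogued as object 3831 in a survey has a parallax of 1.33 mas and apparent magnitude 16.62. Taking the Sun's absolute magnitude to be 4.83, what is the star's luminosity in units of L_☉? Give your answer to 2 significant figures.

L/L_☉ ≈ 0.11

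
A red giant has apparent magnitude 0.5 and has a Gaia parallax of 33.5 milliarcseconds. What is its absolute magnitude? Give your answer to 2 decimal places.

M ≈ -1.87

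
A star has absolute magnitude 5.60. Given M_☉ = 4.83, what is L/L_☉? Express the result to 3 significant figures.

L/L_☉ ≈ 0.492

M − M_☉ = 5.60 − 4.83 = 0.770
L/L_☉ = 10^(−0.4 (M − M_☉)) = 10^-0.308 = 0.4920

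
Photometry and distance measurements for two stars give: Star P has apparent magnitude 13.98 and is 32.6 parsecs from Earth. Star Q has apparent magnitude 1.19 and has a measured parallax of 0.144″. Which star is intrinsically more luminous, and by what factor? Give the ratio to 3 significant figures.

Star Q is more luminous, by a factor of 5930.

Star P: M = m − 5 log₁₀ d + 5 = 13.98 − 5·1.5132 + 5 = 11.414
Star Q: d = 1/p = 1/0.144″ = 6.944 pc
Star Q: M = m − 5 log₁₀ d + 5 = 1.19 − 5·0.8416 + 5 = 1.982
ΔM = M_P − M_Q = 11.414 − (1.982) = 9.432; smaller M is more luminous → Star Q.
L ratio = 10^(0.4 |ΔM|) = 10^3.773 = 5927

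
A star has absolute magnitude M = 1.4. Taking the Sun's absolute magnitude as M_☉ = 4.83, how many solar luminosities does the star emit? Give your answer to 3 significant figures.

L/L_☉ ≈ 23.6

M − M_☉ = 1.4 − 4.83 = -3.430
L/L_☉ = 10^(−0.4 (M − M_☉)) = 10^1.372 = 23.55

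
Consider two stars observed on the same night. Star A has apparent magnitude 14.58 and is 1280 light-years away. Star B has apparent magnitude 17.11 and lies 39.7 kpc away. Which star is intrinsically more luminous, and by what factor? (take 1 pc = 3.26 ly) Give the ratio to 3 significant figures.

Star A: d = 1280 ly / 3.26 = 392.6 pc
Star A: M = m − 5 log₁₀ d + 5 = 14.58 − 5·2.5940 + 5 = 6.610
Star B: d = 39.7 kpc = 39700 pc
Star B: M = m − 5 log₁₀ d + 5 = 17.11 − 5·4.5988 + 5 = -0.884
ΔM = M_A − M_B = 6.610 − (-0.884) = 7.494; smaller M is more luminous → Star B.
L ratio = 10^(0.4 |ΔM|) = 10^2.998 = 994.5

Star B is more luminous, by a factor of 994.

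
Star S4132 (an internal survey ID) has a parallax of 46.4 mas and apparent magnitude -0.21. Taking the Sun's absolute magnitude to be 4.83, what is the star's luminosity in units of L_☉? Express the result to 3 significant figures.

L/L_☉ ≈ 482

d = 1/p = 1000/46.4 mas = 21.55 pc
M = m − 5 log₁₀ d + 5 = -0.21 − 5·1.3335 + 5 = -1.877
M − M_☉ = -1.877 − 4.83 = -6.707
L/L_☉ = 10^(−0.4 × -6.707) = 481.9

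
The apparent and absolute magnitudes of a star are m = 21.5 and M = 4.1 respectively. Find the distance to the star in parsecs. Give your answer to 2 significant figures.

d ≈ 30000 pc

μ = m − M = 17.400
m − M = 5 log₁₀ d − 5
log₁₀ d = (m − M)/5 + 1 = 4.4800
d = 10^4.4800 = 30200 pc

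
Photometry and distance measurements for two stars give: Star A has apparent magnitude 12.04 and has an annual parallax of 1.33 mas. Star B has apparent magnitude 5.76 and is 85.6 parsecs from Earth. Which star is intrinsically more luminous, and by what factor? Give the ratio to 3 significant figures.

Star B is more luminous, by a factor of 4.21.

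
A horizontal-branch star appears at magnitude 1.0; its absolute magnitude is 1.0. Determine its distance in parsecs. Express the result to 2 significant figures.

μ = m − M = 0.000
m − M = 5 log₁₀ d − 5
log₁₀ d = (m − M)/5 + 1 = 1.0000
d = 10^1.0000 = 10.00 pc

d ≈ 10 pc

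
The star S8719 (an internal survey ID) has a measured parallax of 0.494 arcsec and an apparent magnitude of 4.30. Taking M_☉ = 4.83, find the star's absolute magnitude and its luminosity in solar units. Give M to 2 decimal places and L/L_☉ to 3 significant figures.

M ≈ 7.77; L/L_☉ ≈ 0.0668

d = 1/p = 1/0.494″ = 2.024 pc
M = m − 5 log₁₀ d + 5 = 4.30 − 5·0.3063 + 5 = 7.769
M − M_☉ = 7.769 − 4.83 = 2.939
L/L_☉ = 10^(−0.4 × 2.939) = 0.06676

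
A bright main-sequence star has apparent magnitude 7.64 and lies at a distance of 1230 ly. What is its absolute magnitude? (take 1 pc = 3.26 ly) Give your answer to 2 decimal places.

M ≈ -0.24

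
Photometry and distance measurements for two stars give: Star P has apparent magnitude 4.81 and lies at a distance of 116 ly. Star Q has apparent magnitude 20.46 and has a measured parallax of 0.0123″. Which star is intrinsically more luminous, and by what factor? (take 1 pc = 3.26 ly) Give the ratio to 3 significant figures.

Star P is more luminous, by a factor of 349000.

Star P: d = 116 ly / 3.26 = 35.58 pc
Star P: M = m − 5 log₁₀ d + 5 = 4.81 − 5·1.5512 + 5 = 2.054
Star Q: d = 1/p = 1/0.0123″ = 81.30 pc
Star Q: M = m − 5 log₁₀ d + 5 = 20.46 − 5·1.9101 + 5 = 15.910
ΔM = M_P − M_Q = 2.054 − (15.910) = -13.856; smaller M is more luminous → Star P.
L ratio = 10^(0.4 |ΔM|) = 10^5.542 = 348600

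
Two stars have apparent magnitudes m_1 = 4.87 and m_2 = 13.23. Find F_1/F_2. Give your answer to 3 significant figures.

Δm = 4.87 − (13.23) = -8.36
Flux ratio = 10^(−0.4 Δm) = 10^(−0.4 × -8.36) = 10^3.344 = 2208

F_1/F_2 ≈ 2210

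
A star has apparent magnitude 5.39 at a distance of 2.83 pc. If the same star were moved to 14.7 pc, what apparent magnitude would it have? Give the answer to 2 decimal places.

m ≈ 8.97

Flux ∝ 1/d², so Δm = 5 log₁₀(d₂/d₁) = 5 log₁₀(14.7/2.83) = 3.578
m₂ = m₁ + Δm = 5.39 + (3.578) = 8.968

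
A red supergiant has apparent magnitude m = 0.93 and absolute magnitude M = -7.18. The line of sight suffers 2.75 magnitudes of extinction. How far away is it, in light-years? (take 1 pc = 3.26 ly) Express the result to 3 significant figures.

m − M = 5 log₁₀(d/10 pc) + A  ⇒  0.93 − (-7.18) − 2.75 = 5 log₁₀(d/10)
5.360 = 5 log₁₀(d/10)
log₁₀ d = (m − M − A)/5 + 1 = 2.0720
d = 10^2.0720 = 118.0 pc
= 384.8 ly

d ≈ 385 ly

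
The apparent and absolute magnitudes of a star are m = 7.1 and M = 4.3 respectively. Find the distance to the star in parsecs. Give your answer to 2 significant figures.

d ≈ 36 pc

Distance modulus: m − M = 7.1 − (4.3) = 2.800
m − M = 5 log₁₀ d − 5
log₁₀ d = (m − M)/5 + 1 = 1.5600
d = 10^1.5600 = 36.31 pc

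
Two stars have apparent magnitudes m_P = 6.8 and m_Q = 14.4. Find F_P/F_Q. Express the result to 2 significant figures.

F_P/F_Q ≈ 1100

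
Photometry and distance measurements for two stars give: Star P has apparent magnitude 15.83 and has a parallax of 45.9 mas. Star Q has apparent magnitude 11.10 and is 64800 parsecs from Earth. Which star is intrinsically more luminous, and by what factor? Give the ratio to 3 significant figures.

Star Q is more luminous, by a factor of 6.90×10^8.

Star P: p = 45.9 mas = 0.0459″ → d = 1/p = 21.79 pc
Star P: M = m − 5 log₁₀ d + 5 = 15.83 − 5·1.3382 + 5 = 14.139
Star Q: M = m − 5 log₁₀ d + 5 = 11.10 − 5·4.8116 + 5 = -7.958
ΔM = M_P − M_Q = 14.139 − (-7.958) = 22.097; smaller M is more luminous → Star Q.
L ratio = 10^(0.4 |ΔM|) = 10^8.839 = 6.899×10^8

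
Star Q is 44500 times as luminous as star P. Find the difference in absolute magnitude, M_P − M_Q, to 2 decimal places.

Pogson: ΔM = −2.5 log₁₀(ratio) = −2.5 log₁₀(44500) = −2.5 × 4.6484 = -11.621
Star Q is brighter so has the smaller magnitude: M_P − M_Q is positive.

M_P − M_Q ≈ 11.62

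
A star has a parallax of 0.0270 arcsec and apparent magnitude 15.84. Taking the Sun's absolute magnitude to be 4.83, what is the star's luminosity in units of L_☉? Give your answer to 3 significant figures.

d = 1/p = 1/0.0270″ = 37.04 pc
M = m − 5 log₁₀ d + 5 = 15.84 − 5·1.5686 + 5 = 12.997
M − M_☉ = 12.997 − 4.83 = 8.167
L/L_☉ = 10^(−0.4 × 8.167) = 5.411×10^-4

L/L_☉ ≈ 5.41×10^-4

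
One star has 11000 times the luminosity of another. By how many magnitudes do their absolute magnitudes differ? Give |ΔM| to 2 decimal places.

Pogson: ΔM = −2.5 log₁₀(ratio) = −2.5 log₁₀(11000) = −2.5 × 4.0414 = -10.103

|ΔM| ≈ 10.10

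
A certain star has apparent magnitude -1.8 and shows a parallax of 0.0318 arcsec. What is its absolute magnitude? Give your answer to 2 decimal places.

d = 1/p = 1/0.0318″ = 31.45 pc
5 log₁₀(d/10 pc) = 5 log₁₀(31.45) − 5 = 2.488
M = m − 5 log₁₀(d/10) = -1.8 − 2.488 = -4.288

M ≈ -4.29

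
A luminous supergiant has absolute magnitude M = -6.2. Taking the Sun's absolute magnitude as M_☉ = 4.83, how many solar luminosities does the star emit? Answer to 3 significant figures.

M − M_☉ = -6.2 − 4.83 = -11.030
L/L_☉ = 10^(−0.4 (M − M_☉)) = 10^4.412 = 25820

L/L_☉ ≈ 25800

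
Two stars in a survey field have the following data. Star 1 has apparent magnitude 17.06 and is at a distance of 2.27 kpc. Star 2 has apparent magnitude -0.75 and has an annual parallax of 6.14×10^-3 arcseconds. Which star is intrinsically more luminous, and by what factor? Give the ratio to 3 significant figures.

Star 2 is more luminous, by a factor of 68500.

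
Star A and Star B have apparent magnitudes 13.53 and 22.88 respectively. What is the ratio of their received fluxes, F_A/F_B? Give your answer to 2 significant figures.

Magnitude difference = -9.35
Flux ratio = 10^(−0.4 Δm) = 10^(−0.4 × -9.35) = 10^3.740 = 5495

F_A/F_B ≈ 5500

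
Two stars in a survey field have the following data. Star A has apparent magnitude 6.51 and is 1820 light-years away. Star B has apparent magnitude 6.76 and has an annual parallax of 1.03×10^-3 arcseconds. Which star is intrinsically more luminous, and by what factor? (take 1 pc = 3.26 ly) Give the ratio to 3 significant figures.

Star B is more luminous, by a factor of 2.40.

Star A: d = 1820 ly / 3.26 = 558.3 pc
Star A: M = m − 5 log₁₀ d + 5 = 6.51 − 5·2.7469 + 5 = -2.224
Star B: d = 1/p = 1/1.03×10^-3″ = 970.9 pc
Star B: M = m − 5 log₁₀ d + 5 = 6.76 − 5·2.9872 + 5 = -3.176
ΔM = M_A − M_B = -2.224 − (-3.176) = 0.952; smaller M is more luminous → Star B.
L ratio = 10^(0.4 |ΔM|) = 10^0.381 = 2.402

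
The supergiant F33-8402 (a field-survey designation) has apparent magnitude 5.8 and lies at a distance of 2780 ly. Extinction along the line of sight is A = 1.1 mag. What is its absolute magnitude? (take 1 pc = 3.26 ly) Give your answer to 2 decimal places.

M ≈ -4.95

d = 2780 ly / 3.26 = 852.8 pc
5 log₁₀(d/10 pc) = 5 log₁₀(852.8) − 5 = 9.654
M = m − 5 log₁₀(d/10) − A = 5.8 − 9.654 − 1.1 = -4.954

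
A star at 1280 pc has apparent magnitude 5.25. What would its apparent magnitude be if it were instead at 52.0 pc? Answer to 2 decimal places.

m ≈ -1.71

Flux ∝ 1/d², so Δm = 5 log₁₀(d₂/d₁) = 5 log₁₀(52.0/1280) = -6.956
m₂ = m₁ + Δm = 5.25 + (-6.956) = -1.706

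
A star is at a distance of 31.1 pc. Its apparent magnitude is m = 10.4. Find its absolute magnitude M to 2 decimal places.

M ≈ 7.94

5 log₁₀(d/10 pc) = 5 log₁₀(31.10) − 5 = 2.464
M = m − 5 log₁₀(d/10) = 10.4 − 2.464 = 7.936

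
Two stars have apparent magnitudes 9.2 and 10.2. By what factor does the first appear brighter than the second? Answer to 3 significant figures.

2.51

Magnitude difference = -1.0
Flux ratio = 10^(−0.4 Δm) = 10^(−0.4 × -1.0) = 10^0.400 = 2.512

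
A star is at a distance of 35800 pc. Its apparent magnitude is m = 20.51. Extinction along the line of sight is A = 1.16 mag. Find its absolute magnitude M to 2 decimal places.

M ≈ 1.58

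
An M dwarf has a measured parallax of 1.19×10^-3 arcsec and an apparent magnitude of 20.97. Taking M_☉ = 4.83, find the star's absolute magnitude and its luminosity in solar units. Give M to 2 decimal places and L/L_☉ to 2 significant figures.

d = 1/p = 1/1.19×10^-3″ = 840.3 pc
M = m − 5 log₁₀ d + 5 = 20.97 − 5·2.9245 + 5 = 11.348
M − M_☉ = 11.348 − 4.83 = 6.518
L/L_☉ = 10^(−0.4 × 6.518) = 2.471×10^-3

M ≈ 11.35; L/L_☉ ≈ 2.5×10^-3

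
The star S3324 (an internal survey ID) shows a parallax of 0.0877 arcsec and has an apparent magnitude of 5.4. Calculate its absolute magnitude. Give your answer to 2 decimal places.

d = 1/p = 1/0.0877″ = 11.40 pc
5 log₁₀(d/10 pc) = 5 log₁₀(11.40) − 5 = 0.285
M = m − 5 log₁₀(d/10) = 5.4 − 0.285 = 5.115

M ≈ 5.11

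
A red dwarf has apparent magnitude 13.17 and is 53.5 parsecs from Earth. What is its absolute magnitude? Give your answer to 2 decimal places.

M ≈ 9.53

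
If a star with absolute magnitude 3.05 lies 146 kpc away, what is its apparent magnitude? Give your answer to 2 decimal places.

d = 146 kpc = 146000 pc
m = M + 5 log₁₀ d − 5 = 3.05 + 5·5.1644 − 5 = 23.872

m ≈ 23.87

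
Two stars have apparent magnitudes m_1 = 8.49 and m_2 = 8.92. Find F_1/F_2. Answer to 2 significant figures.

F_1/F_2 ≈ 1.5

Δm = 8.49 − (8.92) = -0.43
Flux ratio = 10^(−0.4 Δm) = 10^(−0.4 × -0.43) = 10^0.172 = 1.486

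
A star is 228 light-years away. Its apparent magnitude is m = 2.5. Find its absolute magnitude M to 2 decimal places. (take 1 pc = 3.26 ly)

d = 228 ly / 3.26 = 69.94 pc
5 log₁₀(d/10 pc) = 5 log₁₀(69.94) − 5 = 4.224
M = m − 5 log₁₀(d/10) = 2.5 − 4.224 = -1.724

M ≈ -1.72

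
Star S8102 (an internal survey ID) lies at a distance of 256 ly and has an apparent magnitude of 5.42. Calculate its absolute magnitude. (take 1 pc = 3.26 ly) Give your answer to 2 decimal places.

M ≈ 0.94

d = 256 ly / 3.26 = 78.53 pc
5 log₁₀(d/10 pc) = 5 log₁₀(78.53) − 5 = 4.475
M = m − 5 log₁₀(d/10) = 5.42 − 4.475 = 0.945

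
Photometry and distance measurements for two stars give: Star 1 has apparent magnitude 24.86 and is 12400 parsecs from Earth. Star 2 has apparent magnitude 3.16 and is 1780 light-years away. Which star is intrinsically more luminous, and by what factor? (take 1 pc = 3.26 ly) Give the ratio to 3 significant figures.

Star 2 is more luminous, by a factor of 928000.

Star 1: M = m − 5 log₁₀ d + 5 = 24.86 − 5·4.0934 + 5 = 9.393
Star 2: d = 1780 ly / 3.26 = 546.0 pc
Star 2: M = m − 5 log₁₀ d + 5 = 3.16 − 5·2.7372 + 5 = -5.526
ΔM = M_1 − M_2 = 9.393 − (-5.526) = 14.919; smaller M is more luminous → Star 2.
L ratio = 10^(0.4 |ΔM|) = 10^5.968 = 928000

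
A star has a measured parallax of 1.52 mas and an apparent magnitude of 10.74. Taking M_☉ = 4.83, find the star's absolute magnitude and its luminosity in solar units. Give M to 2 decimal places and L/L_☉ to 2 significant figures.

d = 1/p = 1000/1.52 mas = 657.9 pc
M = m − 5 log₁₀ d + 5 = 10.74 − 5·2.8182 + 5 = 1.649
M − M_☉ = 1.649 − 4.83 = -3.181
L/L_☉ = 10^(−0.4 × -3.181) = 18.72

M ≈ 1.65; L/L_☉ ≈ 19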